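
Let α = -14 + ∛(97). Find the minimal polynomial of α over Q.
m_α(x) = x^3 + 42x^2 + 588x + 2647

Set β = α + 14 = ∛(97), so β^3 = 97. Then (α + 14)^3 - 97 = 0, i.e. α is a root of g(x) = (x + 14)^3 - 97 = x^3 + 42x^2 + 588x + 2647. Since g(x) = h(x + 14) where h(x) = x^3 - 97, and h is irreducible over Q (because 97 is not a perfect cube, so h has no rational root, and a monic cubic with no rational root is irreducible), g is also irreducible (irreducibility is preserved under the substitution x → x + 14). Hence m_α(x) = x^3 + 42x^2 + 588x + 2647.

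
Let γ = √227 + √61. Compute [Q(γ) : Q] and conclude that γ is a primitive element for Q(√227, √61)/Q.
[Q(γ) : Q] = 4 (equivalently, Q(γ) = Q(√227, √61))

Obviously Q(γ) ⊆ Q(√227, √61), and [Q(√227, √61):Q] = 4 (since 227, 61 are distinct squarefree integers > 1 with 13847 not a perfect square). To show equality we compute the minimal polynomial of γ. From γ = √227 + √61: γ^2 = 227 + 2√(13847) + 61 = 288 + 2√(13847), so γ^2 - 288 = 2√(13847); squaring, (γ^2 - 288)^2 = 4·13847, i.e. γ^4 - 576γ^2 + 82944 - 55388 = 0, i.e. γ^4 - 576γ^2 + 27556 = 0. So γ is a root of x^4 - 576x^2 + 27556. This polynomial is irreducible over Q: it has no rational root (each ±√227 ± √61 is irrational), and any factorization into two quadratics over Q would force √(13847) ∈ Q (pairing opposite roots) or √227, √61 ∈ Q (other pairings), all impossible. Hence [Q(γ):Q] = 4 = [Q(√227, √61):Q], so Q(γ) = Q(√227, √61).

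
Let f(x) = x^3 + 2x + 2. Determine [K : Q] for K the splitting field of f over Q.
[K : Q] = 6

By the rational root test, any rational root of the monic integer polynomial f(x) = x^3 + 2x + 2 must be an integer dividing the constant term 2, i.e. one of ±{1, 2}. Evaluating: f(1) = 5, f(-1) = -1, f(2) = 14, f(-2) = -10; none is 0, so f has no rational root and is therefore irreducible over Q (a cubic with no linear factor over a field is irreducible). For an irreducible cubic, the Galois group is A_3 or S_3 according as the discriminant disc(f) = -4a^3 - 27b^2 = -4·(2)^3 - 27·(2)^2 = -140 is or is not a square in Q. Here disc(f) = -140 is not a perfect square in Q, so the Galois group of f over Q is not contained in A_3 and must be all of S_3. The splitting field has degree |S_3| = 6 over Q, so [K : Q] = 6.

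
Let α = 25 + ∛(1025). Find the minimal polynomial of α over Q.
m_α(x) = x^3 - 75x^2 + 1875x - 16650

Set β = α - 25 = ∛(1025), so β^3 = 1025. Then (α - 25)^3 - 1025 = 0, i.e. α is a root of g(x) = (x - 25)^3 - 1025 = x^3 - 75x^2 + 1875x - 16650. Since g(x) = h(x - 25) where h(x) = x^3 - 1025, and h is irreducible over Q (because 1025 is not a perfect cube, so h has no rational root, and a monic cubic with no rational root is irreducible), g is also irreducible (irreducibility is preserved under the substitution x → x - 25). Hence m_α(x) = x^3 - 75x^2 + 1875x - 16650.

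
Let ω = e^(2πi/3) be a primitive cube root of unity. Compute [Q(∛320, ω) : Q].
[Q(∛320, ω) : Q] = 6

[Q(∛320):Q] = 3 (min poly x^3 - 320, irreducible since 320 is not a perfect cube). [Q(ω):Q] = 2 (min poly x^2 + x + 1). Since Q(∛320) ⊂ R and ω ∉ R, we have ω ∉ Q(∛320), so x^2 + x + 1 remains irreducible over Q(∛320) and [Q(∛320, ω) : Q(∛320)] = 2. By the tower law, [Q(∛320, ω) : Q] = 3 · 2 = 6. (In fact Q(∛320, ω) is the splitting field of x^3 - 320 over Q.)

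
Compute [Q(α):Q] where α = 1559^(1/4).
[Q(α):Q] = 4

α is a root of x^4 - 1559. By Eisenstein's criterion at the prime p = 1559 (which divides the constant term 1559 but p^2 = 2430481 does not, since 1559 is squarefree), x^4 - 1559 is irreducible over Q. Hence [Q(α):Q] = 4.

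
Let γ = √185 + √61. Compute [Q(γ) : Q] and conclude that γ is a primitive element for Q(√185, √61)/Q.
[Q(γ) : Q] = 4 (equivalently, Q(γ) = Q(√185, √61))

Obviously Q(γ) ⊆ Q(√185, √61), and [Q(√185, √61):Q] = 4 (since 185, 61 are distinct squarefree integers > 1 with 11285 not a perfect square). To show equality we compute the minimal polynomial of γ. From γ = √185 + √61: γ^2 = 185 + 2√(11285) + 61 = 246 + 2√(11285), so γ^2 - 246 = 2√(11285); squaring, (γ^2 - 246)^2 = 4·11285, i.e. γ^4 - 492γ^2 + 60516 - 45140 = 0, i.e. γ^4 - 492γ^2 + 15376 = 0. So γ is a root of x^4 - 492x^2 + 15376. This polynomial is irreducible over Q: it has no rational root (each ±√185 ± √61 is irrational), and any factorization into two quadratics over Q would force √(11285) ∈ Q (pairing opposite roots) or √185, √61 ∈ Q (other pairings), all impossible. Hence [Q(γ):Q] = 4 = [Q(√185, √61):Q], so Q(γ) = Q(√185, √61).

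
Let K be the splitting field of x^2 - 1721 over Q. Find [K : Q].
[K : Q] = 2

f(x) = x^2 - 1721 factors as (x - √1721)(x + √1721). The splitting field is K = Q(√1721). Since 1721 is squarefree and > 1, it is not a perfect square, so x^2 - 1721 is irreducible over Q and [Q(√1721) : Q] = 2. Hence [K : Q] = 2.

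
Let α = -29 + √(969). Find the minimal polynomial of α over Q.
m_α(x) = x^2 + 58x - 128

From α + 29 = √(969), squaring gives (α + 29)^2 = 969, i.e. α^2 + 58α + 841 = 969, so α^2 + 58α - 128 = 0. The discriminant of x^2 + 58x - 128 is (58)^2 - 4·(-128) = 3364 + 512 = 3876, and 4·(969) is not a perfect square in Q since 969 is squarefree and ≠ 1. Hence x^2 + 58x - 128 is irreducible over Q and is the minimal polynomial of α.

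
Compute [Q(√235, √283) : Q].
[Q(√235, √283) : Q] = 4

[Q(√235):Q] = 2 (min poly x^2 - 235, irreducible since 235 is squarefree > 1). For the top step, suppose √283 ∈ Q(√235), say √283 = c + d√235 with c, d ∈ Q. Squaring: 283 = c^2 + 235d^2 + 2cd√235. Since √235 ∉ Q this forces 2cd = 0. If d = 0 then √283 = c ∈ Q, contradicting 283 squarefree > 1. If c = 0 then 283 = 235d^2, so 235·283 = (235d)^2 is a perfect square in Q — but 235·283 = 66505 is not a perfect square (since 235 and 283 are distinct squarefree integers). Contradiction. Hence √283 ∉ Q(√235), so x^2 - 283 stays irreducible over Q(√235) and [Q(√235, √283) : Q(√235)] = 2. By the tower law, [Q(√235, √283) : Q] = 2 · 2 = 4.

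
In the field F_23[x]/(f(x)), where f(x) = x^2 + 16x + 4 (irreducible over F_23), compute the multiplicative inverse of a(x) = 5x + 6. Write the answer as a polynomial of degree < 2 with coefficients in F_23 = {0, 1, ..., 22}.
a(x)^(-1) ≡ 18x + 18 (mod f(x))

Since f is irreducible over F_23, F_23[x]/(f) is a field and a(x) ≠ 0 has an inverse. Apply the extended Euclidean algorithm to f(x) and a(x) in F_23[x]: f(x) = (14x + 14)·a(x) + (12). The last nonzero remainder is the constant 12 = gcd(f, a) in F_23. Back-substituting through the division chain expresses 12 = s(x)·a(x) + t(x)·f(x) with s(x) ≡ 9x + 9 (mod f), so (9x + 9)·a(x) ≡ 12 (mod f). Multiplying by 12^(-1) ≡ 2 in F_23 gives a(x)^(-1) ≡ 2·(9x + 9) ≡ 18x + 18 (mod f). Check: (5x + 6)·(18x + 18) = 21x^2 + 14x + 16 ≡ 1 (mod x^2 + 16x + 4).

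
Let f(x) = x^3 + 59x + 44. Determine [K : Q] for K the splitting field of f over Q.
[K : Q] = 6

By the rational root test, any rational root of the monic integer polynomial f(x) = x^3 + 59x + 44 must be an integer dividing the constant term 44, i.e. one of ±{1, 2, 4, 11, 22, 44}. Evaluating: f(1) = 104, f(-1) = -16, f(2) = 170, f(-2) = -82, f(4) = 344, f(-4) = -256, f(11) = 2024, f(-11) = -1936, f(22) = 11990, f(-22) = -11902, f(44) = 87824, f(-44) = -87736; none is 0, so f has no rational root and is therefore irreducible over Q (a cubic with no linear factor over a field is irreducible). For an irreducible cubic, the Galois group is A_3 or S_3 according as the discriminant disc(f) = -4a^3 - 27b^2 = -4·(59)^3 - 27·(44)^2 = -873788 is or is not a square in Q. Here disc(f) = -873788 is not a perfect square in Q, so the Galois group of f over Q is not contained in A_3 and must be all of S_3. The splitting field has degree |S_3| = 6 over Q, so [K : Q] = 6.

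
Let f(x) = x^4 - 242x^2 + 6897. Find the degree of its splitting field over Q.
[K : Q] = 4

Solving the quadratic in x^2: x^2 = (242 ± √(242^2 - 4·6897))/2 = (242 ± √30976)/2 = (242 ± 176)/2, giving x^2 = 33 or x^2 = 209. So f(x) = (x^2 - 33)(x^2 - 209) and the roots of f are ±√33, ±√209. Hence the splitting field is K = Q(√33, √209). Since 33 and 209 are distinct squarefree integers > 1, their product 6897 is not a perfect square, so √209 ∉ Q(√33). By the tower law [K:Q] = [Q(√33,√209):Q(√33)] · [Q(√33):Q] = 2 · 2 = 4.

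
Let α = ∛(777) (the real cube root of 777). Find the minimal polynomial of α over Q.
m_α(x) = x^3 - 777

α satisfies α^3 = 777, so x^3 - 777 annihilates α. By the rational root test, a rational root p/q (in lowest terms) of x^3 - 777 would satisfy p^3 = 777 q^3, forcing q = 1 and p^3 = 777; but 777 is not a perfect cube, contradiction. A monic cubic over Q with no rational root is irreducible (any nontrivial factorization would include a linear factor). Hence x^3 - 777 is the minimal polynomial of α, and in particular [Q(α):Q] = 3.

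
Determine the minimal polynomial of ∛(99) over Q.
m_α(x) = x^3 - 99

α satisfies α^3 = 99, so x^3 - 99 annihilates α. By the rational root test, a rational root p/q (in lowest terms) of x^3 - 99 would satisfy p^3 = 99 q^3, forcing q = 1 and p^3 = 99; but 99 is not a perfect cube, contradiction. A monic cubic over Q with no rational root is irreducible (any nontrivial factorization would include a linear factor). Hence x^3 - 99 is the minimal polynomial of α, and in particular [Q(α):Q] = 3.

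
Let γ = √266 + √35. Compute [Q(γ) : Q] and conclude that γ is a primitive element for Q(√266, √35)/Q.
[Q(γ) : Q] = 4 (equivalently, Q(γ) = Q(√266, √35))

Obviously Q(γ) ⊆ Q(√266, √35), and [Q(√266, √35):Q] = 4 (since 266, 35 are distinct squarefree integers > 1 with 9310 not a perfect square). To show equality we compute the minimal polynomial of γ. From γ = √266 + √35: γ^2 = 266 + 2√(9310) + 35 = 301 + 2√(9310), so γ^2 - 301 = 2√(9310); squaring, (γ^2 - 301)^2 = 4·9310, i.e. γ^4 - 602γ^2 + 90601 - 37240 = 0, i.e. γ^4 - 602γ^2 + 53361 = 0. So γ is a root of x^4 - 602x^2 + 53361. This polynomial is irreducible over Q: it has no rational root (each ±√266 ± √35 is irrational), and any factorization into two quadratics over Q would force √(9310) ∈ Q (pairing opposite roots) or √266, √35 ∈ Q (other pairings), all impossible. Hence [Q(γ):Q] = 4 = [Q(√266, √35):Q], so Q(γ) = Q(√266, √35).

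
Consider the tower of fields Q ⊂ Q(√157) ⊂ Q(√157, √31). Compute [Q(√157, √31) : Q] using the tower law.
[Q(√157, √31) : Q] = 4

[Q(√157):Q] = 2 (min poly x^2 - 157, irreducible since 157 is squarefree > 1). For the top step, suppose √31 ∈ Q(√157), say √31 = c + d√157 with c, d ∈ Q. Squaring: 31 = c^2 + 157d^2 + 2cd√157. Since √157 ∉ Q this forces 2cd = 0. If d = 0 then √31 = c ∈ Q, contradicting 31 squarefree > 1. If c = 0 then 31 = 157d^2, so 157·31 = (157d)^2 is a perfect square in Q — but 157·31 = 4867 is not a perfect square (since 157 and 31 are distinct squarefree integers). Contradiction. Hence √31 ∉ Q(√157), so x^2 - 31 stays irreducible over Q(√157) and [Q(√157, √31) : Q(√157)] = 2. By the tower law, [Q(√157, √31) : Q] = 2 · 2 = 4.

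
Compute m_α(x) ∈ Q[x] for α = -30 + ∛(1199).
m_α(x) = x^3 + 90x^2 + 2700x + 25801

Set β = α + 30 = ∛(1199), so β^3 = 1199. Then (α + 30)^3 - 1199 = 0, i.e. α is a root of g(x) = (x + 30)^3 - 1199 = x^3 + 90x^2 + 2700x + 25801. Since g(x) = h(x + 30) where h(x) = x^3 - 1199, and h is irreducible over Q (because 1199 is not a perfect cube, so h has no rational root, and a monic cubic with no rational root is irreducible), g is also irreducible (irreducibility is preserved under the substitution x → x + 30). Hence m_α(x) = x^3 + 90x^2 + 2700x + 25801.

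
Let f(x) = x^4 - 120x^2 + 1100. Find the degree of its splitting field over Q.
[K : Q] = 4

Solving the quadratic in x^2: x^2 = (120 ± √(120^2 - 4·1100))/2 = (120 ± √10000)/2 = (120 ± 100)/2, giving x^2 = 110 or x^2 = 10. So f(x) = (x^2 - 110)(x^2 - 10) and the roots of f are ±√110, ±√10. Hence the splitting field is K = Q(√110, √10). Since 110 and 10 are distinct squarefree integers > 1, their product 1100 is not a perfect square, so √10 ∉ Q(√110). By the tower law [K:Q] = [Q(√110,√10):Q(√110)] · [Q(√110):Q] = 2 · 2 = 4.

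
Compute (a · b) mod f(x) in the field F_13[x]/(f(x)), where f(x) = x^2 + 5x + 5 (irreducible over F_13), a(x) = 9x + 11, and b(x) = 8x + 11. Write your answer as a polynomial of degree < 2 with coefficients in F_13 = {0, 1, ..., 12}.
a · b ≡ 9x + 8 (mod f(x))

Multiply in F_13[x]: a(x)·b(x) = (9x + 11)·(8x + 11) = 7x^2 + 5x + 4. This has degree ≥ 2, so divide by f(x) over F_13: 7x^2 + 5x + 4 = (7)·(x^2 + 5x + 5) + (9x + 8). Hence a·b ≡ 9x + 8 (mod f). (F_13[x]/(f) is a field with 13^2 = 169 elements since f is irreducible of degree 2.)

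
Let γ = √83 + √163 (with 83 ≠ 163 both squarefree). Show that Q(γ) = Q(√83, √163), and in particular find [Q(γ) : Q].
[Q(γ) : Q] = 4 (equivalently, Q(γ) = Q(√83, √163))

Obviously Q(γ) ⊆ Q(√83, √163), and [Q(√83, √163):Q] = 4 (since 83, 163 are distinct squarefree integers > 1 with 13529 not a perfect square). To show equality we compute the minimal polynomial of γ. From γ = √83 + √163: γ^2 = 83 + 2√(13529) + 163 = 246 + 2√(13529), so γ^2 - 246 = 2√(13529); squaring, (γ^2 - 246)^2 = 4·13529, i.e. γ^4 - 492γ^2 + 60516 - 54116 = 0, i.e. γ^4 - 492γ^2 + 6400 = 0. So γ is a root of x^4 - 492x^2 + 6400. This polynomial is irreducible over Q: it has no rational root (each ±√83 ± √163 is irrational), and any factorization into two quadratics over Q would force √(13529) ∈ Q (pairing opposite roots) or √83, √163 ∈ Q (other pairings), all impossible. Hence [Q(γ):Q] = 4 = [Q(√83, √163):Q], so Q(γ) = Q(√83, √163).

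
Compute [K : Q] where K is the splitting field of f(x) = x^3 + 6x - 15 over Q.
[K : Q] = 6

By the rational root test, any rational root of the monic integer polynomial f(x) = x^3 + 6x - 15 must be an integer dividing the constant term -15, i.e. one of ±{1, 3, 5, 15}. Evaluating: f(1) = -8, f(-1) = -22, f(3) = 30, f(-3) = -60, f(5) = 140, f(-5) = -170, f(15) = 3450, f(-15) = -3480; none is 0, so f has no rational root and is therefore irreducible over Q (a cubic with no linear factor over a field is irreducible). For an irreducible cubic, the Galois group is A_3 or S_3 according as the discriminant disc(f) = -4a^3 - 27b^2 = -4·(6)^3 - 27·(-15)^2 = -6939 is or is not a square in Q. Here disc(f) = -6939 is not a perfect square in Q, so the Galois group of f over Q is not contained in A_3 and must be all of S_3. The splitting field has degree |S_3| = 6 over Q, so [K : Q] = 6.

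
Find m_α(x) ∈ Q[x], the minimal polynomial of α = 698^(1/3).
m_α(x) = x^3 - 698

α satisfies α^3 = 698, so x^3 - 698 annihilates α. By the rational root test, a rational root p/q (in lowest terms) of x^3 - 698 would satisfy p^3 = 698 q^3, forcing q = 1 and p^3 = 698; but 698 is not a perfect cube, contradiction. A monic cubic over Q with no rational root is irreducible (any nontrivial factorization would include a linear factor). Hence x^3 - 698 is the minimal polynomial of α, and in particular [Q(α):Q] = 3.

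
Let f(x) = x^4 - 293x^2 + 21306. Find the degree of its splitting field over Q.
[K : Q] = 4

Solving the quadratic in x^2: x^2 = (293 ± √(293^2 - 4·21306))/2 = (293 ± √625)/2 = (293 ± 25)/2, giving x^2 = 159 or x^2 = 134. So f(x) = (x^2 - 159)(x^2 - 134) and the roots of f are ±√159, ±√134. Hence the splitting field is K = Q(√159, √134). Since 159 and 134 are distinct squarefree integers > 1, their product 21306 is not a perfect square, so √134 ∉ Q(√159). By the tower law [K:Q] = [Q(√159,√134):Q(√159)] · [Q(√159):Q] = 2 · 2 = 4.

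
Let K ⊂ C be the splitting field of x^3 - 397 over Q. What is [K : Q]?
[K : Q] = 6

The roots of x^3 - 397 are ∛397, ω∛397, ω^2∛397 where ω = e^(2πi/3) is a primitive cube root of unity, so K = Q(∛397, ω). Now [Q(∛397):Q] = 3 (since 397 is not a perfect cube, x^3 - 397 is irreducible) and [Q(ω):Q] = 2. Both 2 and 3 divide [K:Q], and [K:Q] ≤ 3·2 = 6, so [K:Q] = 6. (Equivalently: Q(∛397) ⊂ R but ω ∉ R, so [K : Q(∛397)] = 2.)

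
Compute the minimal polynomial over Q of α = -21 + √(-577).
m_α(x) = x^2 + 42x + 1018

From α + 21 = √(-577), squaring gives (α + 21)^2 = -577, i.e. α^2 + 42α + 441 = -577, so α^2 + 42α + 1018 = 0. The discriminant of x^2 + 42x + 1018 is (42)^2 - 4·(1018) = 1764 - 4072 = -2308, and 4·(-577) is not a perfect square in Q since -577 is squarefree and ≠ 1. Hence x^2 + 42x + 1018 is irreducible over Q and is the minimal polynomial of α.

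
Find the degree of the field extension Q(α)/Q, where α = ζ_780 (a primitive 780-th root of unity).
[Q(α):Q] = 192

The minimal polynomial of ζ_780 over Q is the 780-th cyclotomic polynomial Φ_780(x), which is irreducible over Q and has degree φ(780) = 192. Hence [Q(α):Q] = φ(780) = 192.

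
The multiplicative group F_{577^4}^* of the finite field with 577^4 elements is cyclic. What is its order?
|F_{577^4}^*| = 110841719040

F_{577^4} has 577^4 = 110841719041 elements; its multiplicative group consists of all nonzero elements, so |F_{577^4}^*| = 110841719041 - 1 = 110841719040. (It is cyclic since any finite subgroup of the multiplicative group of a field is cyclic.)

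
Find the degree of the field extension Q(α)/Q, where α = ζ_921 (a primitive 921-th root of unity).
[Q(α):Q] = 612

The minimal polynomial of ζ_921 over Q is the 921-th cyclotomic polynomial Φ_921(x), which is irreducible over Q and has degree φ(921) = 612. Hence [Q(α):Q] = φ(921) = 612.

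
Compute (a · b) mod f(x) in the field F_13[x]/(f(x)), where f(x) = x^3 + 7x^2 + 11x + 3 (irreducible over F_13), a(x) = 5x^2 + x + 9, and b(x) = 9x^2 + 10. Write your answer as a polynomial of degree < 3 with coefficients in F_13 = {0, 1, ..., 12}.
a · b ≡ 10x^2 + 4x + 7 (mod f(x))

Multiply in F_13[x]: a(x)·b(x) = (5x^2 + x + 9)·(9x^2 + 10) = 6x^4 + 9x^3 + x^2 + 10x + 12. This has degree ≥ 3, so divide by f(x) over F_13: 6x^4 + 9x^3 + x^2 + 10x + 12 = (6x + 6)·(x^3 + 7x^2 + 11x + 3) + (10x^2 + 4x + 7). Hence a·b ≡ 10x^2 + 4x + 7 (mod f). (F_13[x]/(f) is a field with 13^3 = 2197 elements since f is irreducible of degree 3.)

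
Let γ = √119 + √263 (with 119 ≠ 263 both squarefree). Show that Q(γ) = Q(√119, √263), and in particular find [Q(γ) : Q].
[Q(γ) : Q] = 4 (equivalently, Q(γ) = Q(√119, √263))

Obviously Q(γ) ⊆ Q(√119, √263), and [Q(√119, √263):Q] = 4 (since 119, 263 are distinct squarefree integers > 1 with 31297 not a perfect square). To show equality we compute the minimal polynomial of γ. From γ = √119 + √263: γ^2 = 119 + 2√(31297) + 263 = 382 + 2√(31297), so γ^2 - 382 = 2√(31297); squaring, (γ^2 - 382)^2 = 4·31297, i.e. γ^4 - 764γ^2 + 145924 - 125188 = 0, i.e. γ^4 - 764γ^2 + 20736 = 0. So γ is a root of x^4 - 764x^2 + 20736. This polynomial is irreducible over Q: it has no rational root (each ±√119 ± √263 is irrational), and any factorization into two quadratics over Q would force √(31297) ∈ Q (pairing opposite roots) or √119, √263 ∈ Q (other pairings), all impossible. Hence [Q(γ):Q] = 4 = [Q(√119, √263):Q], so Q(γ) = Q(√119, √263).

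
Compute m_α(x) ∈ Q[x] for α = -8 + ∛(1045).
m_α(x) = x^3 + 24x^2 + 192x - 533

Set β = α + 8 = ∛(1045), so β^3 = 1045. Then (α + 8)^3 - 1045 = 0, i.e. α is a root of g(x) = (x + 8)^3 - 1045 = x^3 + 24x^2 + 192x - 533. Since g(x) = h(x + 8) where h(x) = x^3 - 1045, and h is irreducible over Q (because 1045 is not a perfect cube, so h has no rational root, and a monic cubic with no rational root is irreducible), g is also irreducible (irreducibility is preserved under the substitution x → x + 8). Hence m_α(x) = x^3 + 24x^2 + 192x - 533.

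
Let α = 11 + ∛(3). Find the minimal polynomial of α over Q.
m_α(x) = x^3 - 33x^2 + 363x - 1334

Set β = α - 11 = ∛(3), so β^3 = 3. Then (α - 11)^3 - 3 = 0, i.e. α is a root of g(x) = (x - 11)^3 - 3 = x^3 - 33x^2 + 363x - 1334. Since g(x) = h(x - 11) where h(x) = x^3 - 3, and h is irreducible over Q (because 3 is not a perfect cube, so h has no rational root, and a monic cubic with no rational root is irreducible), g is also irreducible (irreducibility is preserved under the substitution x → x - 11). Hence m_α(x) = x^3 - 33x^2 + 363x - 1334.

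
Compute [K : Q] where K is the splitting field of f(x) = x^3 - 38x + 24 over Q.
[K : Q] = 6

By the rational root test, any rational root of the monic integer polynomial f(x) = x^3 - 38x + 24 must be an integer dividing the constant term 24, i.e. one of ±{1, 2, 3, 4, 6, 8, 12, 24}. Evaluating: f(1) = -13, f(-1) = 61, f(2) = -44, f(-2) = 92, f(3) = -63, f(-3) = 111, f(4) = -64, f(-4) = 112, f(6) = 12, f(-6) = 36, f(8) = 232, f(-8) = -184, f(12) = 1296, f(-12) = -1248, f(24) = 12936, f(-24) = -12888; none is 0, so f has no rational root and is therefore irreducible over Q (a cubic with no linear factor over a field is irreducible). For an irreducible cubic, the Galois group is A_3 or S_3 according as the discriminant disc(f) = -4a^3 - 27b^2 = -4·(-38)^3 - 27·(24)^2 = 203936 is or is not a square in Q. Here disc(f) = 203936 is not a perfect square in Q, so the Galois group of f over Q is not contained in A_3 and must be all of S_3. The splitting field has degree |S_3| = 6 over Q, so [K : Q] = 6.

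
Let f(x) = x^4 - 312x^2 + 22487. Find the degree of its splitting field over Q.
[K : Q] = 4

Solving the quadratic in x^2: x^2 = (312 ± √(312^2 - 4·22487))/2 = (312 ± √7396)/2 = (312 ± 86)/2, giving x^2 = 113 or x^2 = 199. So f(x) = (x^2 - 113)(x^2 - 199) and the roots of f are ±√113, ±√199. Hence the splitting field is K = Q(√113, √199). Since 113 and 199 are distinct squarefree integers > 1, their product 22487 is not a perfect square, so √199 ∉ Q(√113). By the tower law [K:Q] = [Q(√113,√199):Q(√113)] · [Q(√113):Q] = 2 · 2 = 4.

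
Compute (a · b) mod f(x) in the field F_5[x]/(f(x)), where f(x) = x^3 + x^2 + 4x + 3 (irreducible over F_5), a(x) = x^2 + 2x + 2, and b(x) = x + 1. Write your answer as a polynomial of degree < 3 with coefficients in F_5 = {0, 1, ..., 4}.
a · b ≡ 2x^2 + 4 (mod f(x))

Multiply in F_5[x]: a(x)·b(x) = (x^2 + 2x + 2)·(x + 1) = x^3 + 3x^2 + 4x + 2. This has degree ≥ 3, so divide by f(x) over F_5: x^3 + 3x^2 + 4x + 2 = (1)·(x^3 + x^2 + 4x + 3) + (2x^2 + 4). Hence a·b ≡ 2x^2 + 4 (mod f). (F_5[x]/(f) is a field with 5^3 = 125 elements since f is irreducible of degree 3.)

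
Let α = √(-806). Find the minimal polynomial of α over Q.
m_α(x) = x^2 + 806

α satisfies α^2 + 806 = 0, so x^2 + 806 annihilates α. Since d = -806 is squarefree and ≠ 1, it is not a perfect square in Q, so x^2 + 806 has no rational root and is therefore irreducible over Q (a degree-2 polynomial over a field is irreducible iff it has no root). Hence m_α(x) = x^2 + 806.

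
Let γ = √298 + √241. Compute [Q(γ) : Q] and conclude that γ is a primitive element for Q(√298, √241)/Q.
[Q(γ) : Q] = 4 (equivalently, Q(γ) = Q(√298, √241))

Obviously Q(γ) ⊆ Q(√298, √241), and [Q(√298, √241):Q] = 4 (since 298, 241 are distinct squarefree integers > 1 with 71818 not a perfect square). To show equality we compute the minimal polynomial of γ. From γ = √298 + √241: γ^2 = 298 + 2√(71818) + 241 = 539 + 2√(71818), so γ^2 - 539 = 2√(71818); squaring, (γ^2 - 539)^2 = 4·71818, i.e. γ^4 - 1078γ^2 + 290521 - 287272 = 0, i.e. γ^4 - 1078γ^2 + 3249 = 0. So γ is a root of x^4 - 1078x^2 + 3249. This polynomial is irreducible over Q: it has no rational root (each ±√298 ± √241 is irrational), and any factorization into two quadratics over Q would force √(71818) ∈ Q (pairing opposite roots) or √298, √241 ∈ Q (other pairings), all impossible. Hence [Q(γ):Q] = 4 = [Q(√298, √241):Q], so Q(γ) = Q(√298, √241).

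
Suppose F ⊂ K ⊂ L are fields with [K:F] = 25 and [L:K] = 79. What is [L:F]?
[L:F] = 1975

The tower law says that for any tower of field extensions F ⊂ K ⊂ L with finite degrees, [L:F] = [L:K] · [K:F]. Here this gives [L:F] = 79 · 25 = 1975.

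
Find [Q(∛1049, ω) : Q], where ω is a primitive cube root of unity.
[Q(∛1049, ω) : Q] = 6

[Q(∛1049):Q] = 3 (min poly x^3 - 1049, irreducible since 1049 is not a perfect cube). [Q(ω):Q] = 2 (min poly x^2 + x + 1). Since Q(∛1049) ⊂ R and ω ∉ R, we have ω ∉ Q(∛1049), so x^2 + x + 1 remains irreducible over Q(∛1049) and [Q(∛1049, ω) : Q(∛1049)] = 2. By the tower law, [Q(∛1049, ω) : Q] = 3 · 2 = 6. (In fact Q(∛1049, ω) is the splitting field of x^3 - 1049 over Q.)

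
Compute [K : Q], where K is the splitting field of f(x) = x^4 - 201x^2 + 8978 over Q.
[K : Q] = 4

Solving the quadratic in x^2: x^2 = (201 ± √(201^2 - 4·8978))/2 = (201 ± √4489)/2 = (201 ± 67)/2, giving x^2 = 134 or x^2 = 67. So f(x) = (x^2 - 134)(x^2 - 67) and the roots of f are ±√134, ±√67. Hence the splitting field is K = Q(√134, √67). Since 134 and 67 are distinct squarefree integers > 1, their product 8978 is not a perfect square, so √67 ∉ Q(√134). By the tower law [K:Q] = [Q(√134,√67):Q(√134)] · [Q(√134):Q] = 2 · 2 = 4.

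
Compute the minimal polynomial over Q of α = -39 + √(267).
m_α(x) = x^2 + 78x + 1254

From α + 39 = √(267), squaring gives (α + 39)^2 = 267, i.e. α^2 + 78α + 1521 = 267, so α^2 + 78α + 1254 = 0. The discriminant of x^2 + 78x + 1254 is (78)^2 - 4·(1254) = 6084 - 5016 = 1068, and 4·(267) is not a perfect square in Q since 267 is squarefree and ≠ 1. Hence x^2 + 78x + 1254 is irreducible over Q and is the minimal polynomial of α.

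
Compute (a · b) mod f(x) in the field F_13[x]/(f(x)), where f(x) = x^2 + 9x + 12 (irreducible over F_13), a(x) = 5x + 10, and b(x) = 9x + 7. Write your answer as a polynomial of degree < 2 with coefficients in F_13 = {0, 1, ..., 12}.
a · b ≡ 6x + 11 (mod f(x))

Multiply in F_13[x]: a(x)·b(x) = (5x + 10)·(9x + 7) = 6x^2 + 8x + 5. This has degree ≥ 2, so divide by f(x) over F_13: 6x^2 + 8x + 5 = (6)·(x^2 + 9x + 12) + (6x + 11). Hence a·b ≡ 6x + 11 (mod f). (F_13[x]/(f) is a field with 13^2 = 169 elements since f is irreducible of degree 2.)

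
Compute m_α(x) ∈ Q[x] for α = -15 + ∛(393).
m_α(x) = x^3 + 45x^2 + 675x + 2982

Set β = α + 15 = ∛(393), so β^3 = 393. Then (α + 15)^3 - 393 = 0, i.e. α is a root of g(x) = (x + 15)^3 - 393 = x^3 + 45x^2 + 675x + 2982. Since g(x) = h(x + 15) where h(x) = x^3 - 393, and h is irreducible over Q (because 393 is not a perfect cube, so h has no rational root, and a monic cubic with no rational root is irreducible), g is also irreducible (irreducibility is preserved under the substitution x → x + 15). Hence m_α(x) = x^3 + 45x^2 + 675x + 2982.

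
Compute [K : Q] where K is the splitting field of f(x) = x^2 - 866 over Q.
[K : Q] = 2

f(x) = x^2 - 866 factors as (x - √866)(x + √866). The splitting field is K = Q(√866). Since 866 is squarefree and > 1, it is not a perfect square, so x^2 - 866 is irreducible over Q and [Q(√866) : Q] = 2. Hence [K : Q] = 2.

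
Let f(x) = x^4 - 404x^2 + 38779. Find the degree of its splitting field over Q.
[K : Q] = 4

Solving the quadratic in x^2: x^2 = (404 ± √(404^2 - 4·38779))/2 = (404 ± √8100)/2 = (404 ± 90)/2, giving x^2 = 157 or x^2 = 247. So f(x) = (x^2 - 157)(x^2 - 247) and the roots of f are ±√157, ±√247. Hence the splitting field is K = Q(√157, √247). Since 157 and 247 are distinct squarefree integers > 1, their product 38779 is not a perfect square, so √247 ∉ Q(√157). By the tower law [K:Q] = [Q(√157,√247):Q(√157)] · [Q(√157):Q] = 2 · 2 = 4.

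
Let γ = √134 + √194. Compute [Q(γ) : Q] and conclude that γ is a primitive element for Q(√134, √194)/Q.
[Q(γ) : Q] = 4 (equivalently, Q(γ) = Q(√134, √194))

Obviously Q(γ) ⊆ Q(√134, √194), and [Q(√134, √194):Q] = 4 (since 134, 194 are distinct squarefree integers > 1 with 25996 not a perfect square). To show equality we compute the minimal polynomial of γ. From γ = √134 + √194: γ^2 = 134 + 2√(25996) + 194 = 328 + 2√(25996), so γ^2 - 328 = 2√(25996); squaring, (γ^2 - 328)^2 = 4·25996, i.e. γ^4 - 656γ^2 + 107584 - 103984 = 0, i.e. γ^4 - 656γ^2 + 3600 = 0. So γ is a root of x^4 - 656x^2 + 3600. This polynomial is irreducible over Q: it has no rational root (each ±√134 ± √194 is irrational), and any factorization into two quadratics over Q would force √(25996) ∈ Q (pairing opposite roots) or √134, √194 ∈ Q (other pairings), all impossible. Hence [Q(γ):Q] = 4 = [Q(√134, √194):Q], so Q(γ) = Q(√134, √194).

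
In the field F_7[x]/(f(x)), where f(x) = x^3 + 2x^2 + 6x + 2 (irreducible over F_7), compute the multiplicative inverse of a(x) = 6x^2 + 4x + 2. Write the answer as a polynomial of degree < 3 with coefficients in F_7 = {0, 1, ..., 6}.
a(x)^(-1) ≡ x^2 + 2x + 1 (mod f(x))

Since f is irreducible over F_7, F_7[x]/(f) is a field and a(x) ≠ 0 has an inverse. Apply the extended Euclidean algorithm to f(x) and a(x) in F_7[x]: f(x) = (6x + 1)·a(x) + (4x);  a(x) = (5x + 1)·(4x) + (2). The last nonzero remainder is the constant 2 = gcd(f, a) in F_7. Back-substituting through the division chain expresses 2 = s(x)·a(x) + t(x)·f(x) with s(x) ≡ 2x^2 + 4x + 2 (mod f), so (2x^2 + 4x + 2)·a(x) ≡ 2 (mod f). Multiplying by 2^(-1) ≡ 4 in F_7 gives a(x)^(-1) ≡ 4·(2x^2 + 4x + 2) ≡ x^2 + 2x + 1 (mod f). Check: (6x^2 + 4x + 2)·(x^2 + 2x + 1) = 6x^4 + 2x^3 + 2x^2 + x + 2 ≡ 1 (mod x^3 + 2x^2 + 6x + 2).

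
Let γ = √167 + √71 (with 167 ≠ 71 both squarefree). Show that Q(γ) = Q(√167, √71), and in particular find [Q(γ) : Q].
[Q(γ) : Q] = 4 (equivalently, Q(γ) = Q(√167, √71))

Obviously Q(γ) ⊆ Q(√167, √71), and [Q(√167, √71):Q] = 4 (since 167, 71 are distinct squarefree integers > 1 with 11857 not a perfect square). To show equality we compute the minimal polynomial of γ. From γ = √167 + √71: γ^2 = 167 + 2√(11857) + 71 = 238 + 2√(11857), so γ^2 - 238 = 2√(11857); squaring, (γ^2 - 238)^2 = 4·11857, i.e. γ^4 - 476γ^2 + 56644 - 47428 = 0, i.e. γ^4 - 476γ^2 + 9216 = 0. So γ is a root of x^4 - 476x^2 + 9216. This polynomial is irreducible over Q: it has no rational root (each ±√167 ± √71 is irrational), and any factorization into two quadratics over Q would force √(11857) ∈ Q (pairing opposite roots) or √167, √71 ∈ Q (other pairings), all impossible. Hence [Q(γ):Q] = 4 = [Q(√167, √71):Q], so Q(γ) = Q(√167, √71).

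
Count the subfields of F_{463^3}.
F_{463^3} has 2 subfields

The subfields of F_{p^n} are exactly the fields F_{p^d} for d | n (each is the fixed field of the unique index-d subgroup of Gal(F_{p^n}/F_p) ≅ Z/nZ). The divisors of n = 3 are {1, 3}, giving 2 subfields: F_{463^1}, F_{463^3}.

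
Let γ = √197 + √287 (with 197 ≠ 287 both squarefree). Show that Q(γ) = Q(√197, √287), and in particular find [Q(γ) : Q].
[Q(γ) : Q] = 4 (equivalently, Q(γ) = Q(√197, √287))

Obviously Q(γ) ⊆ Q(√197, √287), and [Q(√197, √287):Q] = 4 (since 197, 287 are distinct squarefree integers > 1 with 56539 not a perfect square). To show equality we compute the minimal polynomial of γ. From γ = √197 + √287: γ^2 = 197 + 2√(56539) + 287 = 484 + 2√(56539), so γ^2 - 484 = 2√(56539); squaring, (γ^2 - 484)^2 = 4·56539, i.e. γ^4 - 968γ^2 + 234256 - 226156 = 0, i.e. γ^4 - 968γ^2 + 8100 = 0. So γ is a root of x^4 - 968x^2 + 8100. This polynomial is irreducible over Q: it has no rational root (each ±√197 ± √287 is irrational), and any factorization into two quadratics over Q would force √(56539) ∈ Q (pairing opposite roots) or √197, √287 ∈ Q (other pairings), all impossible. Hence [Q(γ):Q] = 4 = [Q(√197, √287):Q], so Q(γ) = Q(√197, √287).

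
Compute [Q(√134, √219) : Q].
[Q(√134, √219) : Q] = 4

[Q(√134):Q] = 2 (min poly x^2 - 134, irreducible since 134 is squarefree > 1). For the top step, suppose √219 ∈ Q(√134), say √219 = c + d√134 with c, d ∈ Q. Squaring: 219 = c^2 + 134d^2 + 2cd√134. Since √134 ∉ Q this forces 2cd = 0. If d = 0 then √219 = c ∈ Q, contradicting 219 squarefree > 1. If c = 0 then 219 = 134d^2, so 134·219 = (134d)^2 is a perfect square in Q — but 134·219 = 29346 is not a perfect square (since 134 and 219 are distinct squarefree integers). Contradiction. Hence √219 ∉ Q(√134), so x^2 - 219 stays irreducible over Q(√134) and [Q(√134, √219) : Q(√134)] = 2. By the tower law, [Q(√134, √219) : Q] = 2 · 2 = 4.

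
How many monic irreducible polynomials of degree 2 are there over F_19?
There are 171 monic irreducible polynomials of degree 2 over F_19

Each element of F_{19^2} that lies in no proper subfield is a root of exactly one monic irreducible of degree 2 over F_19, and each such polynomial has 2 distinct roots in F_{19^2}. By Möbius inversion the count is N_19(2) = (1/2) Σ_{d|2} μ(2/d) · 19^d = (1/2)(μ(2)·19^1 + μ(1)·19^2) = 342/2 = 171.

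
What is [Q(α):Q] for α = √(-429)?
[Q(α):Q] = 2

[Q(α):Q] equals the degree of the minimal polynomial of α. Here α^2 = -429 and x^2 + 429 is irreducible (d = -429 is squarefree, ≠ 1, hence not a square), so deg(m_α) = 2. Thus [Q(α):Q] = 2.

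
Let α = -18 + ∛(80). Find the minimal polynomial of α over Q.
m_α(x) = x^3 + 54x^2 + 972x + 5752

Set β = α + 18 = ∛(80), so β^3 = 80. Then (α + 18)^3 - 80 = 0, i.e. α is a root of g(x) = (x + 18)^3 - 80 = x^3 + 54x^2 + 972x + 5752. Since g(x) = h(x + 18) where h(x) = x^3 - 80, and h is irreducible over Q (because 80 is not a perfect cube, so h has no rational root, and a monic cubic with no rational root is irreducible), g is also irreducible (irreducibility is preserved under the substitution x → x + 18). Hence m_α(x) = x^3 + 54x^2 + 972x + 5752.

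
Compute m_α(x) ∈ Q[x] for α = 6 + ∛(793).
m_α(x) = x^3 - 18x^2 + 108x - 1009

Set β = α - 6 = ∛(793), so β^3 = 793. Then (α - 6)^3 - 793 = 0, i.e. α is a root of g(x) = (x - 6)^3 - 793 = x^3 - 18x^2 + 108x - 1009. Since g(x) = h(x - 6) where h(x) = x^3 - 793, and h is irreducible over Q (because 793 is not a perfect cube, so h has no rational root, and a monic cubic with no rational root is irreducible), g is also irreducible (irreducibility is preserved under the substitution x → x - 6). Hence m_α(x) = x^3 - 18x^2 + 108x - 1009.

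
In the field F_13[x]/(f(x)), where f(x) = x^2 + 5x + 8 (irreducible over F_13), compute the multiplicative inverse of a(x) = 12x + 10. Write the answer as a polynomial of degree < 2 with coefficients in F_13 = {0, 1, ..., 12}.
a(x)^(-1) ≡ 7x + 1 (mod f(x))

Since f is irreducible over F_13, F_13[x]/(f) is a field and a(x) ≠ 0 has an inverse. Apply the extended Euclidean algorithm to f(x) and a(x) in F_13[x]: f(x) = (12x + 11)·a(x) + (2). The last nonzero remainder is the constant 2 = gcd(f, a) in F_13. Back-substituting through the division chain expresses 2 = s(x)·a(x) + t(x)·f(x) with s(x) ≡ x + 2 (mod f), so (x + 2)·a(x) ≡ 2 (mod f). Multiplying by 2^(-1) ≡ 7 in F_13 gives a(x)^(-1) ≡ 7·(x + 2) ≡ 7x + 1 (mod f). Check: (12x + 10)·(7x + 1) = 6x^2 + 4x + 10 ≡ 1 (mod x^2 + 5x + 8).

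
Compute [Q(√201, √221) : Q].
[Q(√201, √221) : Q] = 4

[Q(√201):Q] = 2 (min poly x^2 - 201, irreducible since 201 is squarefree > 1). For the top step, suppose √221 ∈ Q(√201), say √221 = c + d√201 with c, d ∈ Q. Squaring: 221 = c^2 + 201d^2 + 2cd√201. Since √201 ∉ Q this forces 2cd = 0. If d = 0 then √221 = c ∈ Q, contradicting 221 squarefree > 1. If c = 0 then 221 = 201d^2, so 201·221 = (201d)^2 is a perfect square in Q — but 201·221 = 44421 is not a perfect square (since 201 and 221 are distinct squarefree integers). Contradiction. Hence √221 ∉ Q(√201), so x^2 - 221 stays irreducible over Q(√201) and [Q(√201, √221) : Q(√201)] = 2. By the tower law, [Q(√201, √221) : Q] = 2 · 2 = 4.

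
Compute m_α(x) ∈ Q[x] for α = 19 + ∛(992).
m_α(x) = x^3 - 57x^2 + 1083x - 7851

Set β = α - 19 = ∛(992), so β^3 = 992. Then (α - 19)^3 - 992 = 0, i.e. α is a root of g(x) = (x - 19)^3 - 992 = x^3 - 57x^2 + 1083x - 7851. Since g(x) = h(x - 19) where h(x) = x^3 - 992, and h is irreducible over Q (because 992 is not a perfect cube, so h has no rational root, and a monic cubic with no rational root is irreducible), g is also irreducible (irreducibility is preserved under the substitution x → x - 19). Hence m_α(x) = x^3 - 57x^2 + 1083x - 7851.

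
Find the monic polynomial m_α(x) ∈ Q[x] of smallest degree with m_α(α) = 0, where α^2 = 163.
m_α(x) = x^2 - 163

α satisfies α^2 - 163 = 0, so x^2 - 163 annihilates α. Since d = 163 is squarefree and ≠ 1, it is not a perfect square in Q, so x^2 - 163 has no rational root and is therefore irreducible over Q (a degree-2 polynomial over a field is irreducible iff it has no root). Hence m_α(x) = x^2 - 163.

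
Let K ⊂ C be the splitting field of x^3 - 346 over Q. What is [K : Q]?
[K : Q] = 6

The roots of x^3 - 346 are ∛346, ω∛346, ω^2∛346 where ω = e^(2πi/3) is a primitive cube root of unity, so K = Q(∛346, ω). Now [Q(∛346):Q] = 3 (since 346 is not a perfect cube, x^3 - 346 is irreducible) and [Q(ω):Q] = 2. Both 2 and 3 divide [K:Q], and [K:Q] ≤ 3·2 = 6, so [K:Q] = 6. (Equivalently: Q(∛346) ⊂ R but ω ∉ R, so [K : Q(∛346)] = 2.)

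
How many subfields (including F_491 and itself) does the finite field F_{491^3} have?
F_{491^3} has 2 subfields

The subfields of F_{p^n} are exactly the fields F_{p^d} for d | n (each is the fixed field of the unique index-d subgroup of Gal(F_{p^n}/F_p) ≅ Z/nZ). The divisors of n = 3 are {1, 3}, giving 2 subfields: F_{491^1}, F_{491^3}.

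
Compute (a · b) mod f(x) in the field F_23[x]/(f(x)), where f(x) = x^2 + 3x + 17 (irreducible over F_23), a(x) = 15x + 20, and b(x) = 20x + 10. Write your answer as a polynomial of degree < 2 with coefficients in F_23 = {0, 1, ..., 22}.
a · b ≡ 18x + 22 (mod f(x))

Multiply in F_23[x]: a(x)·b(x) = (15x + 20)·(20x + 10) = x^2 + 21x + 16. This has degree ≥ 2, so divide by f(x) over F_23: x^2 + 21x + 16 = (1)·(x^2 + 3x + 17) + (18x + 22). Hence a·b ≡ 18x + 22 (mod f). (F_23[x]/(f) is a field with 23^2 = 529 elements since f is irreducible of degree 2.)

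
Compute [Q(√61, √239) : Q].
[Q(√61, √239) : Q] = 4

[Q(√61):Q] = 2 (min poly x^2 - 61, irreducible since 61 is squarefree > 1). For the top step, suppose √239 ∈ Q(√61), say √239 = c + d√61 with c, d ∈ Q. Squaring: 239 = c^2 + 61d^2 + 2cd√61. Since √61 ∉ Q this forces 2cd = 0. If d = 0 then √239 = c ∈ Q, contradicting 239 squarefree > 1. If c = 0 then 239 = 61d^2, so 61·239 = (61d)^2 is a perfect square in Q — but 61·239 = 14579 is not a perfect square (since 61 and 239 are distinct squarefree integers). Contradiction. Hence √239 ∉ Q(√61), so x^2 - 239 stays irreducible over Q(√61) and [Q(√61, √239) : Q(√61)] = 2. By the tower law, [Q(√61, √239) : Q] = 2 · 2 = 4.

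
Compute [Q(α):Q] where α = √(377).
[Q(α):Q] = 2

[Q(α):Q] equals the degree of the minimal polynomial of α. Here α^2 = 377 and x^2 - 377 is irreducible (d = 377 is squarefree, ≠ 1, hence not a square), so deg(m_α) = 2. Thus [Q(α):Q] = 2.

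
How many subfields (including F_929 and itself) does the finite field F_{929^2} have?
F_{929^2} has 2 subfields

The subfields of F_{p^n} are exactly the fields F_{p^d} for d | n (each is the fixed field of the unique index-d subgroup of Gal(F_{p^n}/F_p) ≅ Z/nZ). The divisors of n = 2 are {1, 2}, giving 2 subfields: F_{929^1}, F_{929^2}.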